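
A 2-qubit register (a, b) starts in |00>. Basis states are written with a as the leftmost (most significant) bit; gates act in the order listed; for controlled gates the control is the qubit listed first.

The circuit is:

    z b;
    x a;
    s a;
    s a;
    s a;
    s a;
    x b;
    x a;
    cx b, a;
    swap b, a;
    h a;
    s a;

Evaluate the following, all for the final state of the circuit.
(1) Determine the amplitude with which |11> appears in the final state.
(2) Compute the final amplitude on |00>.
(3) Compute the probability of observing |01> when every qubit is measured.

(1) The amplitude on |11> is -sqrt(2)*I/2. Key observation: the block from step 3 through step 6 cancels to the identity and can be dropped.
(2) |00> carries amplitude 0 in the final state.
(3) The probability of measuring |01> is 1/2.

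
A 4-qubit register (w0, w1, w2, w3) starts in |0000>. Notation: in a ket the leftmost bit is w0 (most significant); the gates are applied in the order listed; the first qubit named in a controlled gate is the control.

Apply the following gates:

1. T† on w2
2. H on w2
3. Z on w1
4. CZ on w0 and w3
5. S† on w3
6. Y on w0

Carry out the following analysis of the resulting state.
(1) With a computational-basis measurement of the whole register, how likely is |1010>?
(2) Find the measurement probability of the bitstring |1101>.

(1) A full measurement returns |1010> with probability 1/2.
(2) A full measurement returns |1101> with probability 0.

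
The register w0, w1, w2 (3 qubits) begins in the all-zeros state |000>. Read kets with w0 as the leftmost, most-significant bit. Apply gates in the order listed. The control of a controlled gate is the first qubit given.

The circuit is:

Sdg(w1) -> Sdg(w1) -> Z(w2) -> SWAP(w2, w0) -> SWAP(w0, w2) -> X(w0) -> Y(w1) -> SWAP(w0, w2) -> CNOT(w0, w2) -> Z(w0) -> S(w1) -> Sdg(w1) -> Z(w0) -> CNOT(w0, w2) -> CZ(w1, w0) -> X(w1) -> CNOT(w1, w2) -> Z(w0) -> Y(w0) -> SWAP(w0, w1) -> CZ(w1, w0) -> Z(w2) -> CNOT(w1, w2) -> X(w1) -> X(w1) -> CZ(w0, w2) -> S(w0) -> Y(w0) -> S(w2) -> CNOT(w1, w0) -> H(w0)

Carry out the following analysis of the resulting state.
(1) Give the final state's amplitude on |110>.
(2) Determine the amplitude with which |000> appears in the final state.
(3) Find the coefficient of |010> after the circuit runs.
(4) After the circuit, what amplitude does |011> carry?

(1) The amplitude on |110> is sqrt(2)*I/2.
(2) The amplitude on |000> is 0.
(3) The final state's coefficient on |010> equals sqrt(2)*I/2.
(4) The amplitude on |011> is 0.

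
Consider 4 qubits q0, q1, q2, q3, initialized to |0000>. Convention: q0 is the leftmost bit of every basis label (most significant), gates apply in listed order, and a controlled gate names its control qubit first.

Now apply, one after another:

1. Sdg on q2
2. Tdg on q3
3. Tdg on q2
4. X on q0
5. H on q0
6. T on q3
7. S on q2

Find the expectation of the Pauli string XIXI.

The expectation value of XIXI is 0.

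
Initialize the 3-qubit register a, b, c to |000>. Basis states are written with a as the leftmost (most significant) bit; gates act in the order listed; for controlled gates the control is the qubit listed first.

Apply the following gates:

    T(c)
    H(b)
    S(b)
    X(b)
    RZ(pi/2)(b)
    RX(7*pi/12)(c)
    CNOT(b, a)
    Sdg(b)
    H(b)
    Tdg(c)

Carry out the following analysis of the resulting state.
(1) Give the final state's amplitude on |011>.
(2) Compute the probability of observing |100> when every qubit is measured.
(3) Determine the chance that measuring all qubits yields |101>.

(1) The final state's coefficient on |011> equals -I*sqrt(sqrt(2) + 2)/8 - I*sqrt(6 - 3*sqrt(2))/8.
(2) The probability of measuring |100> is -sqrt(6)/32 + sqrt(2)/32 + 1/8.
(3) The probability of measuring |101> is -sqrt(2)/32 + sqrt(6)/32 + 1/8.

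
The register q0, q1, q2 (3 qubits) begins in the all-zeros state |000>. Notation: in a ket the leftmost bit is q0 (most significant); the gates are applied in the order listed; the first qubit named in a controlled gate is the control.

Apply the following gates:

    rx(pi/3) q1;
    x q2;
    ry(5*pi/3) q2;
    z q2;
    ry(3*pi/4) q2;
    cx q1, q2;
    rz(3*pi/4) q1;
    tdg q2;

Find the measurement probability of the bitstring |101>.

The probability of measuring |101> is 0.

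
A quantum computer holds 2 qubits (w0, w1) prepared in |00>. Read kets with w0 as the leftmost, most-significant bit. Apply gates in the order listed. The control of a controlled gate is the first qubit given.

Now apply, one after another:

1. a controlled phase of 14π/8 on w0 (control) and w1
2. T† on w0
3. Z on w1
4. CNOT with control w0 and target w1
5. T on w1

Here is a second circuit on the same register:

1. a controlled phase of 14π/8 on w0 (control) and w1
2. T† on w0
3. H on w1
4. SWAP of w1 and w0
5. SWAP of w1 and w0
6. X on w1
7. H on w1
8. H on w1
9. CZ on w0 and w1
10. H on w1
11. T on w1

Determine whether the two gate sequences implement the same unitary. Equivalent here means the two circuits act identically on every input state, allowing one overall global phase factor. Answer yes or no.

Yes, they are equivalent — the unitaries differ by at most a global phase.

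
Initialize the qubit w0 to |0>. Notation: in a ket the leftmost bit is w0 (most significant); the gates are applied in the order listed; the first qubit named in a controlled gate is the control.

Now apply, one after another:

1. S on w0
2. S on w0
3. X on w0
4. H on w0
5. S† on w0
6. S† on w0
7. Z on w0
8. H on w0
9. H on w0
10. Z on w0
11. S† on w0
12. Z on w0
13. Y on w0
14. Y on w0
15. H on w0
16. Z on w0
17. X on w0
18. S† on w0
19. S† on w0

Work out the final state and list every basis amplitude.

The resulting statevector has amplitude -1/2 + I/2 on |0>, -1/2 - I/2 on |1>.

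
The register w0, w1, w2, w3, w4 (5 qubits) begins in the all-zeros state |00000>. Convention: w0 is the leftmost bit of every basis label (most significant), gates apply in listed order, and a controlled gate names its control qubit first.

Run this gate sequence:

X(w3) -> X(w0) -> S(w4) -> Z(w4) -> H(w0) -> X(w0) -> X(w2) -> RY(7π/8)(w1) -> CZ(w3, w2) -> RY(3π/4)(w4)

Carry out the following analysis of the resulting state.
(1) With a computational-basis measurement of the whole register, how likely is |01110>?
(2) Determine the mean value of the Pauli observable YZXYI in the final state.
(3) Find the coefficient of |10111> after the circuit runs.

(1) Outcome |01110> occurs with probability (2 - sqrt(2))*(sqrt(sqrt(2) + 2) + 2)/32.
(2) The expectation value of YZXYI is 0.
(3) The final state's coefficient on |10111> equals -sqrt(2*sqrt(2) + 4)*sin(pi/16)/4.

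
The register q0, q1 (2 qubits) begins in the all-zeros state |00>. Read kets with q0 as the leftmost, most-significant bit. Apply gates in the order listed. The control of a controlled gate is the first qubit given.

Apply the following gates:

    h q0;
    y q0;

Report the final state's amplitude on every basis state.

After the circuit, the state carries amplitude -sqrt(2)*I/2 on |00>, 0 on |01>, sqrt(2)*I/2 on |10>, 0 on |11>.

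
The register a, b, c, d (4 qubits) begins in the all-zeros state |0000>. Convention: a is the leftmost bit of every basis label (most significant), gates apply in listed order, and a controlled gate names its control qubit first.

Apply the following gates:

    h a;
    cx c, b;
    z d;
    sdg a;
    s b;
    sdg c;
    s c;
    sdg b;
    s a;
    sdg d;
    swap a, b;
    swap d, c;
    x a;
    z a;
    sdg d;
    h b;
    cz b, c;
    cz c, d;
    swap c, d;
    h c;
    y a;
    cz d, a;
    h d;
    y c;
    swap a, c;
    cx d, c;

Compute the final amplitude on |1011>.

The final state's coefficient on |1011> equals -1/2. Key observation: the block from step 4 through step 9 cancels to the identity and can be dropped.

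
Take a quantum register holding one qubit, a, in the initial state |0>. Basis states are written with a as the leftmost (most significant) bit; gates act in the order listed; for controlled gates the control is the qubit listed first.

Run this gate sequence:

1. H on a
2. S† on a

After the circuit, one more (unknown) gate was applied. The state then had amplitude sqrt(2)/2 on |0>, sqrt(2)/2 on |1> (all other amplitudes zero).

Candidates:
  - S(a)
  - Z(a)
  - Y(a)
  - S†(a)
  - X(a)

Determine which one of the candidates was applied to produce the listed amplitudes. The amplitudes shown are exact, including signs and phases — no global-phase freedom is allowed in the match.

The unique candidate consistent with the amplitudes is S(a).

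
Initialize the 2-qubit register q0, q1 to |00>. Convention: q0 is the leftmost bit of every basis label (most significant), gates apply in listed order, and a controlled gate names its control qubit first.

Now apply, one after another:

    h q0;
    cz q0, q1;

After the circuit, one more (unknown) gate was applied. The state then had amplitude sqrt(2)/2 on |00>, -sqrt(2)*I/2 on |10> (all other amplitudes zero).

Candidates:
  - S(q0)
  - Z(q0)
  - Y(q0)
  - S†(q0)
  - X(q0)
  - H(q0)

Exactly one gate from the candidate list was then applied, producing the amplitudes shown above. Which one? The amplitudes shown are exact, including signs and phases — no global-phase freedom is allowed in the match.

The applied gate was S†(q0).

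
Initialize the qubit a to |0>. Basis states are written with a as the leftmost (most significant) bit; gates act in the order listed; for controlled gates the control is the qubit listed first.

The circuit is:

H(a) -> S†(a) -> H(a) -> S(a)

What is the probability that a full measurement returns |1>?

A full measurement returns |1> with probability 1/2.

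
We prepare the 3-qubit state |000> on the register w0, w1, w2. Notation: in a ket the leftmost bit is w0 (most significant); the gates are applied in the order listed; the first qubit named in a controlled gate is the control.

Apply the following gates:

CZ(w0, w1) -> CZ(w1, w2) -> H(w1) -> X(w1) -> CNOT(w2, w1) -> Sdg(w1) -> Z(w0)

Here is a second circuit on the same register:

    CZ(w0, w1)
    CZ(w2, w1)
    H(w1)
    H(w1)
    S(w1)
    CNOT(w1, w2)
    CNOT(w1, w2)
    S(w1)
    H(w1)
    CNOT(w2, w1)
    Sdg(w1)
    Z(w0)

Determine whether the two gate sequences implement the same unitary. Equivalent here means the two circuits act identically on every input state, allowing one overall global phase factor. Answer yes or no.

Yes: on every input state the two circuits agree up to one overall phase factor.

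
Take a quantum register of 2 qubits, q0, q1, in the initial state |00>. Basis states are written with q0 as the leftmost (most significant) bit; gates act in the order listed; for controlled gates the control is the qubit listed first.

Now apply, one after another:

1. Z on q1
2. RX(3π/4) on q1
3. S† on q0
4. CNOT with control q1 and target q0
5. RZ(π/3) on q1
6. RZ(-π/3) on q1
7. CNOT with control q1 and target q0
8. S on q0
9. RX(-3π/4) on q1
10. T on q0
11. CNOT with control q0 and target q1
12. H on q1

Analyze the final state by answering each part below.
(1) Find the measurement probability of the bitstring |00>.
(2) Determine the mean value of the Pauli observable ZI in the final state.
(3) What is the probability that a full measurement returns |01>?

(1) A full measurement returns |00> with probability 1/2. Key observation: steps 2-9 multiply out to the identity, so the circuit reduces to the remaining gates.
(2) The observable ZI averages to 1.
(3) Outcome |01> occurs with probability 1/2.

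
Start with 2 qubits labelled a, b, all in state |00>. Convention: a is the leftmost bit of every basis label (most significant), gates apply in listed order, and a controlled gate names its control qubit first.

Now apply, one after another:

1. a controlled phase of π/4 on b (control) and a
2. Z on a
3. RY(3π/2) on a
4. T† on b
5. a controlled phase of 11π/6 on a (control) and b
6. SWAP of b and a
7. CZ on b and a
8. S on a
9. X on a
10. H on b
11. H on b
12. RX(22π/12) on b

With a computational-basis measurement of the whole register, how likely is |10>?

Outcome |10> occurs with probability 1/2.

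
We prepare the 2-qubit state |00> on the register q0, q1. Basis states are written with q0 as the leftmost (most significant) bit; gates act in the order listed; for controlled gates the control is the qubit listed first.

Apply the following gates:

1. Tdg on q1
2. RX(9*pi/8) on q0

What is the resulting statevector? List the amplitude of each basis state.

After the circuit, the state carries amplitude -sin(pi/16) on |00>, 0 on |01>, -I*cos(pi/16) on |10>, 0 on |11>.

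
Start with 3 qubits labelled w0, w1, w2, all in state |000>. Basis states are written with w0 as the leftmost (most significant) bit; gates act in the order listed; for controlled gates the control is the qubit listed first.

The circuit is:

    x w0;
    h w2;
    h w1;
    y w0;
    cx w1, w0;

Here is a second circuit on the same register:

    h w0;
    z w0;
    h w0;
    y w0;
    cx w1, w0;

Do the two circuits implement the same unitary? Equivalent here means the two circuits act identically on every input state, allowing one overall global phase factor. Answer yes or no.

No — the two circuits implement different unitaries, even allowing a global phase.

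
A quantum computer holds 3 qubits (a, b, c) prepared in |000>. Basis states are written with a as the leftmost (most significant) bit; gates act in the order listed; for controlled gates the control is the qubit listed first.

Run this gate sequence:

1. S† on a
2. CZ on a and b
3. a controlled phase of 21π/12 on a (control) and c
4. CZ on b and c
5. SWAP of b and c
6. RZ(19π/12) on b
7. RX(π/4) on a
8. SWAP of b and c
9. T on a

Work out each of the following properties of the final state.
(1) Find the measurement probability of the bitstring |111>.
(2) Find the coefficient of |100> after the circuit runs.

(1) A full measurement returns |111> with probability 0.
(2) The final state's coefficient on |100> equals sqrt(2 - sqrt(2))*exp(23*I*pi/24)/2.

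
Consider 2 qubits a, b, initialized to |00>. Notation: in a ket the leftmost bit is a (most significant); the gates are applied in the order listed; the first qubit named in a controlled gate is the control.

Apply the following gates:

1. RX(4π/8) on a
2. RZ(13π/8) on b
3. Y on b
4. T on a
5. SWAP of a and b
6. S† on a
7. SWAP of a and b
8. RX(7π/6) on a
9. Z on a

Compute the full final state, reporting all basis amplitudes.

After the circuit, the state carries amplitude 0 on |00>, (-1 + sqrt(3) + (1 + sqrt(3))*exp(I*pi/4))*exp(3*I*pi/16)/4 on |01>, 0 on |10>, (-sqrt(3) - 1 - (1 - sqrt(3))*exp(I*pi/4))*exp(11*I*pi/16)/4 on |11>.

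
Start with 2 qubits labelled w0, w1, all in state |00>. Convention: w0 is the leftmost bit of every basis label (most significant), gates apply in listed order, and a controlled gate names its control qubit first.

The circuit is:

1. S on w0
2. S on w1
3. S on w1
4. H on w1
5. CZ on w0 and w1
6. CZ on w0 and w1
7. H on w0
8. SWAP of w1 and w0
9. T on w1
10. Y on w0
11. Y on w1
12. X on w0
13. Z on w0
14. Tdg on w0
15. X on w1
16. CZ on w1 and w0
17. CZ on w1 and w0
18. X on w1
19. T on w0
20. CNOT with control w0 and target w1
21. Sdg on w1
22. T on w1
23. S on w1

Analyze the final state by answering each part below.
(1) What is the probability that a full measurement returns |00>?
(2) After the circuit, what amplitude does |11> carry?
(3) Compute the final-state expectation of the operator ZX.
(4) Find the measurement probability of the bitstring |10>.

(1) The probability of measuring |00> is 1/4. Key observation: steps 14-19 multiply out to the identity, so the circuit reduces to the remaining gates.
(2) |11> carries amplitude I/2 in the final state.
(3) In the final state, ZX has expectation -1/2.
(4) Outcome |10> occurs with probability 1/4.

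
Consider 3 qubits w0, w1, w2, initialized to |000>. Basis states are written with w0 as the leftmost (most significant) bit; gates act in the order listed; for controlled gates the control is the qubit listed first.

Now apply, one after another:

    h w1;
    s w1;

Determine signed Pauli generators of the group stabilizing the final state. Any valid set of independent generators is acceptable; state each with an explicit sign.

One valid set of independent stabilizer generators is +IYI, +ZII, +IIZ (any independent generating set of the same group is equally correct).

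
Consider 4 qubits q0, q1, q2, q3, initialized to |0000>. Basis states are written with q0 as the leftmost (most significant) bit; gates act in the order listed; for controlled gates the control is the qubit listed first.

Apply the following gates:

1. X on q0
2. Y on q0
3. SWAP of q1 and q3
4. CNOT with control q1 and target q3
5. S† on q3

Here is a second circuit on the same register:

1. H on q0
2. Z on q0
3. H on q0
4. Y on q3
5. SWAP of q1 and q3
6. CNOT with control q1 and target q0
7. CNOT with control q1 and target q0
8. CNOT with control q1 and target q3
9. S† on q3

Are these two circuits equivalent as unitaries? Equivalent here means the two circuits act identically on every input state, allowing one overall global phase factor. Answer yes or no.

No, they are not equivalent — no single phase factor reconciles the two unitaries.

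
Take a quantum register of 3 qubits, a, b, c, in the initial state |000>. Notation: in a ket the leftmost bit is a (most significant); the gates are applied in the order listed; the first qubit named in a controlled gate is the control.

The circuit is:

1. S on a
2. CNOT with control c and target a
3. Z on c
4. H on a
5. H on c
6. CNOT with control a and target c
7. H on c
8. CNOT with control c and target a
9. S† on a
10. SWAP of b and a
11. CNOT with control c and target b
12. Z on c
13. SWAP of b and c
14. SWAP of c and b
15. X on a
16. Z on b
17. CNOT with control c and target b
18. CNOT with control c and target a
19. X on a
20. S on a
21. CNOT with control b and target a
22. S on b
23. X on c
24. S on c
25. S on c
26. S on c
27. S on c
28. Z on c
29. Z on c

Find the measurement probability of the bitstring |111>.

A full measurement returns |111> with probability 1/2. Key observation: steps 24-27 multiply out to the identity, so the circuit reduces to the remaining gates.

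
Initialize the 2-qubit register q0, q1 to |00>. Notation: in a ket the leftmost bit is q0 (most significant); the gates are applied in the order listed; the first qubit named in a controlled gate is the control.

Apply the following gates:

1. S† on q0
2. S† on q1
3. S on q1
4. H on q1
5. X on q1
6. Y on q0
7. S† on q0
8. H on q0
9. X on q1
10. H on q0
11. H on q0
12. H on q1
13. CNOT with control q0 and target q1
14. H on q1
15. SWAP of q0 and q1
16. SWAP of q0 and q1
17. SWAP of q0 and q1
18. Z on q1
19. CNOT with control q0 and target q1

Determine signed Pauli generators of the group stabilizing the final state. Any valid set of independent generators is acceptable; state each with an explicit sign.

The final state is stabilized by the group generated by -XZ, +ZX; other independent generating sets are equally valid. Key observation: steps 10-11 multiply out to the identity, so the circuit reduces to the remaining gates.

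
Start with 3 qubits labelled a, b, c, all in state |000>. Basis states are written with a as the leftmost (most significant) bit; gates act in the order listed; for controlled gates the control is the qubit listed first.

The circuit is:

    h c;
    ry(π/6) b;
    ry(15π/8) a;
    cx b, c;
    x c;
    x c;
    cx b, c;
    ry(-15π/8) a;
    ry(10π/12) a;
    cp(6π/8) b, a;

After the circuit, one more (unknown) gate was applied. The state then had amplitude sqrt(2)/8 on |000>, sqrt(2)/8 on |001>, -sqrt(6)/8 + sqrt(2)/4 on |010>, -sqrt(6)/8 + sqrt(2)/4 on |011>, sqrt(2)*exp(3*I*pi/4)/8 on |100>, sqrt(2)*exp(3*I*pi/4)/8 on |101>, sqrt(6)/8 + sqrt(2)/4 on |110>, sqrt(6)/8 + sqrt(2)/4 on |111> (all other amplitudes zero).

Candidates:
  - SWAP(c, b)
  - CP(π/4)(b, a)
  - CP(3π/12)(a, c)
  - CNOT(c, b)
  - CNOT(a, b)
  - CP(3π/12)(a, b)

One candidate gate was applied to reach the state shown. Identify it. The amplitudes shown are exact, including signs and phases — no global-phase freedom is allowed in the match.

It was CNOT(a, b) that produced the state shown. Key observation: gates 3-8 undo each other exactly, leaving only the rest of the circuit to track.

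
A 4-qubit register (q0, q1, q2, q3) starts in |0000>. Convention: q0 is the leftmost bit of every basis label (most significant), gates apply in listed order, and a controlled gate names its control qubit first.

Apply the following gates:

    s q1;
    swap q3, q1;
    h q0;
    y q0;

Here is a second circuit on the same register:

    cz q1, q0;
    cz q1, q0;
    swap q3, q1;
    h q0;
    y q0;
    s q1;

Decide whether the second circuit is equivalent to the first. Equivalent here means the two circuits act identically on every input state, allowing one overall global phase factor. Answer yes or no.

No, they are not equivalent — no single phase factor reconciles the two unitaries.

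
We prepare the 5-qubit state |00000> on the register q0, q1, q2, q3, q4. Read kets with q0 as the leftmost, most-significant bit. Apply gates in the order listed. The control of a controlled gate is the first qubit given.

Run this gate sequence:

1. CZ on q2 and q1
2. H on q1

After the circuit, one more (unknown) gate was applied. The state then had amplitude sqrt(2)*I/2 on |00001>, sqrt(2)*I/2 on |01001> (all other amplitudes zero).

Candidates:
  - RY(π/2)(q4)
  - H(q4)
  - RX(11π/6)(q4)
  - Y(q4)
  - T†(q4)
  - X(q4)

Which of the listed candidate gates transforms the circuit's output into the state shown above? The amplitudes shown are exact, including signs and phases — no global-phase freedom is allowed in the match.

The unique candidate consistent with the amplitudes is Y(q4).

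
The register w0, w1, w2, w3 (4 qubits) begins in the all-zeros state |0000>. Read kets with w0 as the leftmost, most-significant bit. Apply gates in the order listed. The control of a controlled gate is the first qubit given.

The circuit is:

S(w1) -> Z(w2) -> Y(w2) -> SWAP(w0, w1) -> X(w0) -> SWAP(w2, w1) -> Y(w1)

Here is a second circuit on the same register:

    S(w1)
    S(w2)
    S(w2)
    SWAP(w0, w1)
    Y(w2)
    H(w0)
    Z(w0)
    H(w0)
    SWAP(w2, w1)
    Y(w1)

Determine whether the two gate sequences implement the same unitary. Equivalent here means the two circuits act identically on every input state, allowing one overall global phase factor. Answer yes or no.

Yes — the two circuits implement the same unitary up to a global phase.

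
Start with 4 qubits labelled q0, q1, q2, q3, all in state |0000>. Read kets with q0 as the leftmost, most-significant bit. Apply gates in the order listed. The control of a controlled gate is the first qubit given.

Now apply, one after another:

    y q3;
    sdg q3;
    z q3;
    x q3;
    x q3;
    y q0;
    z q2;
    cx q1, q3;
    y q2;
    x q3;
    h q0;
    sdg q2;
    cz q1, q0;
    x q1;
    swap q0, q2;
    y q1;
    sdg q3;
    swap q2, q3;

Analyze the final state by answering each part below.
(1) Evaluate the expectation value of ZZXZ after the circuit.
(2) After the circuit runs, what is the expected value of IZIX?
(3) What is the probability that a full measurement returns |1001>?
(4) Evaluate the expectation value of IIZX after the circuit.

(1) The expectation value of ZZXZ is 0. Key observation: gates 4-5 undo each other exactly, leaving only the rest of the circuit to track.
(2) The expectation value of IZIX is -1.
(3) A full measurement returns |1001> with probability 1/2.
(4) The observable IIZX averages to -1.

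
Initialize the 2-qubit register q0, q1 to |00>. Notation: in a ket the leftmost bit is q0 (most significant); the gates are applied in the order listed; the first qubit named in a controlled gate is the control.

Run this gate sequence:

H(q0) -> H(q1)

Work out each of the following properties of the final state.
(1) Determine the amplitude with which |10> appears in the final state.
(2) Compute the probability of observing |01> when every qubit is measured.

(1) The final state's coefficient on |10> equals 1/2.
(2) A full measurement returns |01> with probability 1/4.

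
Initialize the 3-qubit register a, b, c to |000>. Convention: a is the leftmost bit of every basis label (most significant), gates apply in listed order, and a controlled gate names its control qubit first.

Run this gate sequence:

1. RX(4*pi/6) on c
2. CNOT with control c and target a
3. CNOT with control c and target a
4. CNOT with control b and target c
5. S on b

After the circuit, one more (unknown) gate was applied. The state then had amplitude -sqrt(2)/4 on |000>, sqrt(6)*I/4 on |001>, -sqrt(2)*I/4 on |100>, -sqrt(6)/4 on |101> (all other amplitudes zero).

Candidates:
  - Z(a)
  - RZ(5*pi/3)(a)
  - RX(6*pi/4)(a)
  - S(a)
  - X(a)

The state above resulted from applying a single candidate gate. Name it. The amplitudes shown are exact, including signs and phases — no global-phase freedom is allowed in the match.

It was RX(6*pi/4)(a) that produced the state shown. Key observation: gates 2-3 undo each other exactly, leaving only the rest of the circuit to track.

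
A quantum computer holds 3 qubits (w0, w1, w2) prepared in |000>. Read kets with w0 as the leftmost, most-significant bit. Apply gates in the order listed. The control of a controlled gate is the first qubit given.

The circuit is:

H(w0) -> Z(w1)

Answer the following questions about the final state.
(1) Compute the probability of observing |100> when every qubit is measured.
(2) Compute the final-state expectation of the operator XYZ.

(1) Outcome |100> occurs with probability 1/2.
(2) In the final state, XYZ has expectation 0.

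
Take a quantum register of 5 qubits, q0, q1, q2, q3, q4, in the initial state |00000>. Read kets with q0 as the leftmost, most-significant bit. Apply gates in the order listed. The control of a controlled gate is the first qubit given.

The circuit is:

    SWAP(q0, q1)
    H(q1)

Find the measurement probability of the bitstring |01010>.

The probability of measuring |01010> is 0.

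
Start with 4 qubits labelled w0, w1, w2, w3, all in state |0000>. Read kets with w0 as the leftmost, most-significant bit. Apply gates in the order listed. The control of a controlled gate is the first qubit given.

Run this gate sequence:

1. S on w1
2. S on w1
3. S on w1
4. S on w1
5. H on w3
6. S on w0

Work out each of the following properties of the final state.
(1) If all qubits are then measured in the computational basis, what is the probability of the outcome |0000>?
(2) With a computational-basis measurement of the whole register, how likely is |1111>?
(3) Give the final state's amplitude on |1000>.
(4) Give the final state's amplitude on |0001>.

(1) A full measurement returns |0000> with probability 1/2.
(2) A full measurement returns |1111> with probability 0.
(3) The final state's coefficient on |1000> equals 0.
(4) |0001> carries amplitude sqrt(2)/2 in the final state.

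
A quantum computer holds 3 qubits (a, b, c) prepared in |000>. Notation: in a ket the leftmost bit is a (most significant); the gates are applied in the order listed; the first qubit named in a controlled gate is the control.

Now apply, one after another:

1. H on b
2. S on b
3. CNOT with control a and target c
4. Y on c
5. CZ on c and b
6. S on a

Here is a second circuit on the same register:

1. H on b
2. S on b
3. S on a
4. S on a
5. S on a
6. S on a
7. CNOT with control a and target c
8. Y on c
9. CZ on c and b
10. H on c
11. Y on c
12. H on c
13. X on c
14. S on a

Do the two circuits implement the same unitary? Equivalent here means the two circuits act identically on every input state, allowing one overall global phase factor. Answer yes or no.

No: there is an input state on which the two circuits produce genuinely different outputs (not merely differing by a phase).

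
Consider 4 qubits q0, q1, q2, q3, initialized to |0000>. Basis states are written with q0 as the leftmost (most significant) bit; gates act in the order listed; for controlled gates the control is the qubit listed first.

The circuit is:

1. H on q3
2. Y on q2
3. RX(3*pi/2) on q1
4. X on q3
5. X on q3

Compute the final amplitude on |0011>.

|0011> carries amplitude -I/2 in the final state. Key observation: the block from step 4 through step 5 cancels to the identity and can be dropped.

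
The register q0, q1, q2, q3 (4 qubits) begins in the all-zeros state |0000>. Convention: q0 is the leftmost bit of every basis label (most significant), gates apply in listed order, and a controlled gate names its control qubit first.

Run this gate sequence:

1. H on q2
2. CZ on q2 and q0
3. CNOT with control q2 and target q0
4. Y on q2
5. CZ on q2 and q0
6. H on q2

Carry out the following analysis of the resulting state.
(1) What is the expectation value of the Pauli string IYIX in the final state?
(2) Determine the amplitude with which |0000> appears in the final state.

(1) The observable IYIX averages to 0.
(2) |0000> carries amplitude I/2 in the final state.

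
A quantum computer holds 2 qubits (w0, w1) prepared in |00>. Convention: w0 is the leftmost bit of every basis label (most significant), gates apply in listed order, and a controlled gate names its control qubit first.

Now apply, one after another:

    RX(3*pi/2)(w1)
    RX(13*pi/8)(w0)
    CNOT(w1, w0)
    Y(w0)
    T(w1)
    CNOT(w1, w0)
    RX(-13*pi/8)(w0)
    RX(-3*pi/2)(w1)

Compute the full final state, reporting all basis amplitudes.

The resulting statevector has amplitude (1 - exp(I*pi/4))*sqrt(sqrt(2) + 2)/4 on |00>, sqrt(sqrt(2) + 2)*(-I - exp(3*I*pi/4))/4 on |01>, sqrt(2 - sqrt(2))*(-exp(3*I*pi/4) + I)/4 on |10>, (1 + exp(I*pi/4))*sqrt(2 - sqrt(2))/4 on |11>.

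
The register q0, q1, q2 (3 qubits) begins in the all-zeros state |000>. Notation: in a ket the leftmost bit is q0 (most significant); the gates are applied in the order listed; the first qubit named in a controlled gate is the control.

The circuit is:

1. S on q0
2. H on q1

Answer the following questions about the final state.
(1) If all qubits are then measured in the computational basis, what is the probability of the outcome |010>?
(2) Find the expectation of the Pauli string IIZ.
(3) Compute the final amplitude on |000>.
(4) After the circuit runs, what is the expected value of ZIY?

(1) A full measurement returns |010> with probability 1/2.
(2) The observable IIZ averages to 1.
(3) |000> carries amplitude sqrt(2)/2 in the final state.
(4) In the final state, ZIY has expectation 0.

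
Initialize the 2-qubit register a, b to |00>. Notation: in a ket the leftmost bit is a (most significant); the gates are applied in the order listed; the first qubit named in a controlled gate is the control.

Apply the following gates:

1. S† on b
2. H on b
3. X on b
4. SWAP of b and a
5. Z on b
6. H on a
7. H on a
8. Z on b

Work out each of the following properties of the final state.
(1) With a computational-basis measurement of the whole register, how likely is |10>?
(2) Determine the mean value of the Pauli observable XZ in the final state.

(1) Outcome |10> occurs with probability 1/2. Key observation: steps 5-8 multiply out to the identity, so the circuit reduces to the remaining gates.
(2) The observable XZ averages to 1.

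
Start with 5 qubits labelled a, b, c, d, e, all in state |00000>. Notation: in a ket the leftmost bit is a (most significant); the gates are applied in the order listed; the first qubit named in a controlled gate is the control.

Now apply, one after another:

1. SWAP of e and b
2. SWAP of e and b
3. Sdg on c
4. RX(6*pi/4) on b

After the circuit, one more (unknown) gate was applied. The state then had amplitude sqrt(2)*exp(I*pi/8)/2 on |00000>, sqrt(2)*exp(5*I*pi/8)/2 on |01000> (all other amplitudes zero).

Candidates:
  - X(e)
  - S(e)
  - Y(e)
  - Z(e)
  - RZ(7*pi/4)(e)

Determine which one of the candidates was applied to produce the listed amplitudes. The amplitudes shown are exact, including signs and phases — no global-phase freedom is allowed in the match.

It was RZ(7*pi/4)(e) that produced the state shown.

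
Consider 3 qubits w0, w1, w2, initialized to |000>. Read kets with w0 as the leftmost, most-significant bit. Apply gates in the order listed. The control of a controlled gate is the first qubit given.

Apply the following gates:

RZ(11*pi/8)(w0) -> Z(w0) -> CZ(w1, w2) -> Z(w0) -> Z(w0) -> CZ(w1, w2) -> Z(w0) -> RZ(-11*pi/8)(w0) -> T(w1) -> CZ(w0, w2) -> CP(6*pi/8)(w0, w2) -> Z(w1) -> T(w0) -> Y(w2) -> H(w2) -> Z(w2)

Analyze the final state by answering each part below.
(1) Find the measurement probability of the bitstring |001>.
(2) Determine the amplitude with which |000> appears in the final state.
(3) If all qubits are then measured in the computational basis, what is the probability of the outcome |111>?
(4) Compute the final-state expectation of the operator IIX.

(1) The probability of measuring |001> is 1/2. Key observation: the block from step 1 through step 8 cancels to the identity and can be dropped.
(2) The amplitude on |000> is sqrt(2)*I/2.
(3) A full measurement returns |111> with probability 0.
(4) The observable IIX averages to 1.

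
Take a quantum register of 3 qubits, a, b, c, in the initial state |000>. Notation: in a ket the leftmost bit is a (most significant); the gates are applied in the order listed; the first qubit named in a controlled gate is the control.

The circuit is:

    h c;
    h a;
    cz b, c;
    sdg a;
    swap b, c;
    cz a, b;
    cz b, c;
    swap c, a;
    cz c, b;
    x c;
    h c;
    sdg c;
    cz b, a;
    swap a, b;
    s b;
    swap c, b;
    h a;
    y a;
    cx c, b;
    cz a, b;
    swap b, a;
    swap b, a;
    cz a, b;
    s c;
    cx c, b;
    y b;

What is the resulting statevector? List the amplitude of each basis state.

The resulting statevector has amplitude -1/2 + I/2 on |100>, -1/2 + I/2 on |110>, and 0 on every other basis state. Key observation: steps 20-23 multiply out to the identity, so the circuit reduces to the remaining gates.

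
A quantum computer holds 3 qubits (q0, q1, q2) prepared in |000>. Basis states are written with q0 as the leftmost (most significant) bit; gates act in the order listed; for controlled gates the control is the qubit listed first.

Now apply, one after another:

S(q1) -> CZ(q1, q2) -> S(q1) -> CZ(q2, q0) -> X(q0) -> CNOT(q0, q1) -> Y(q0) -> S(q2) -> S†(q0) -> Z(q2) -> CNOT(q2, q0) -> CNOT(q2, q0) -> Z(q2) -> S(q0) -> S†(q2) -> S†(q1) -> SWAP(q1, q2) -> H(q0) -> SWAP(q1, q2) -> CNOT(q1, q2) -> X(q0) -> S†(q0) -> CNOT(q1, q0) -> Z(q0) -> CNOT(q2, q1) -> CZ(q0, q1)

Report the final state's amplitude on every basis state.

The final amplitudes are sqrt(2)*I/2 on |001>, sqrt(2)/2 on |101>, and 0 on every other basis state. Key observation: gates 8-15 undo each other exactly, leaving only the rest of the circuit to track.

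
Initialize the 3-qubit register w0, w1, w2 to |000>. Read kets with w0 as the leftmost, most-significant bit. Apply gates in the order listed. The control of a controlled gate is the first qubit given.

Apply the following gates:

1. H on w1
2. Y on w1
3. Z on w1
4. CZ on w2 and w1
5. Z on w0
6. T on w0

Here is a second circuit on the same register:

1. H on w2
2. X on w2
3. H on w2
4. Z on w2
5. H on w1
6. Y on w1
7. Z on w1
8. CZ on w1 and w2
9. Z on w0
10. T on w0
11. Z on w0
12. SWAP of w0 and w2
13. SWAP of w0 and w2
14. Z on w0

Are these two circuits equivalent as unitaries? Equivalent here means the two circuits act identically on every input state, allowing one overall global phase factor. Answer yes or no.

Yes: on every input state the two circuits agree up to one overall phase factor.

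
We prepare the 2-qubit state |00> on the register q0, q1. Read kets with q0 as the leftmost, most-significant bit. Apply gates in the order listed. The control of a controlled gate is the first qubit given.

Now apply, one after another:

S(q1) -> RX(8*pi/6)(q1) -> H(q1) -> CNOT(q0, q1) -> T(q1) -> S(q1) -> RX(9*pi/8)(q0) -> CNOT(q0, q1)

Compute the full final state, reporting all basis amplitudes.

The final amplitudes are (sqrt(2) + sqrt(6)*I)*sin(pi/16)/4 on |00>, (sqrt(6) + sqrt(2)*I)*exp(I*pi/4)*sin(pi/16)/4 on |01>, (-sqrt(2) + sqrt(6)*I)*exp(I*pi/4)*cos(pi/16)/4 on |10>, (-sqrt(6) + sqrt(2)*I)*cos(pi/16)/4 on |11>.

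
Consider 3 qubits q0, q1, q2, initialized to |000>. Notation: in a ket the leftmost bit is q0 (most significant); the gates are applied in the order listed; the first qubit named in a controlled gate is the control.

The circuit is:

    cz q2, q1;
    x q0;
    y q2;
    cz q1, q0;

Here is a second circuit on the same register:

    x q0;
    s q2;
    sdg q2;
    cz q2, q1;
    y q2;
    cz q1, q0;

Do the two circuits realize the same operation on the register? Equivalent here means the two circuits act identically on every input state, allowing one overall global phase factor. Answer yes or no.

Yes: on every input state the two circuits agree up to one overall phase factor.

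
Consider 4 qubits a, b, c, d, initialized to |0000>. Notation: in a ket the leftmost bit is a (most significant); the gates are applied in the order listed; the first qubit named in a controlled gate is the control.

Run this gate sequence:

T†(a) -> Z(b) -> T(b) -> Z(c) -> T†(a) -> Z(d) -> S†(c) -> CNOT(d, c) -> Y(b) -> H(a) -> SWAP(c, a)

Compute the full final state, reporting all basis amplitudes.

After the circuit, the state carries amplitude sqrt(2)*I/2 on |0100>, sqrt(2)*I/2 on |0110>, and 0 on every other basis state.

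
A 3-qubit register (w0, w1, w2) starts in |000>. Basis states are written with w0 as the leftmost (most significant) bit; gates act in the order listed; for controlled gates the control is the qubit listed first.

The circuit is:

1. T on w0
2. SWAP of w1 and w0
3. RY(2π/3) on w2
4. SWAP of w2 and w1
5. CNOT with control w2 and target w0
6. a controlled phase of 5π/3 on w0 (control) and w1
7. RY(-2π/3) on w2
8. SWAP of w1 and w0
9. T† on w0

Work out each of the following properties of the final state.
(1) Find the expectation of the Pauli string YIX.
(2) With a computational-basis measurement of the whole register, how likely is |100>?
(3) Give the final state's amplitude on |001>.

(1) The expectation value of YIX is 3*sqrt(2)/8.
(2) A full measurement returns |100> with probability 3/16.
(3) |001> carries amplitude -sqrt(3)/4 in the final state.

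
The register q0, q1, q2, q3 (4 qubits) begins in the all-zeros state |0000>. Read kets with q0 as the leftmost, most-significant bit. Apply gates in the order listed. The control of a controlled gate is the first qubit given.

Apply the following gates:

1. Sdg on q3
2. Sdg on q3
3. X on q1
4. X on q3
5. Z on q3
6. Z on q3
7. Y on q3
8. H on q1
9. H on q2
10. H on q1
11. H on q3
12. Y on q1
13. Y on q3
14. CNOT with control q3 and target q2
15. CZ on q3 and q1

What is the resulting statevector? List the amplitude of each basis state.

After the circuit, the state carries amplitude I/2 on |0000>, -I/2 on |0001>, I/2 on |0010>, -I/2 on |0011>, and 0 on every other basis state.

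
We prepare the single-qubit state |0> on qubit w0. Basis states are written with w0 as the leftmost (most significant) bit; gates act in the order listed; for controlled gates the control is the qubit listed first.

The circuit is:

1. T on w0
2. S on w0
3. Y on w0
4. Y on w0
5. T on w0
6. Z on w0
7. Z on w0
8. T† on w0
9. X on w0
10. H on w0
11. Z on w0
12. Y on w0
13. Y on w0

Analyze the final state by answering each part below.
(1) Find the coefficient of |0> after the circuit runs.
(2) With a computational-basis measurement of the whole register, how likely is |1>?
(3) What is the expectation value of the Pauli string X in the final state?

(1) The amplitude on |0> is sqrt(2)/2.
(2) The probability of measuring |1> is 1/2.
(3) The observable X averages to 1.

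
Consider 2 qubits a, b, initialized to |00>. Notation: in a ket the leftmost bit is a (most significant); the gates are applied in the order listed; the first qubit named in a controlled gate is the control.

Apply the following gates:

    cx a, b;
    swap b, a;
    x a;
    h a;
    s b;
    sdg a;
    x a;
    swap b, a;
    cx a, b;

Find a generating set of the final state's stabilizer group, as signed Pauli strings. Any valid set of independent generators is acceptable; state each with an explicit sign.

The stabilizer group can be generated by -IY, +ZI, among other valid generating sets.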